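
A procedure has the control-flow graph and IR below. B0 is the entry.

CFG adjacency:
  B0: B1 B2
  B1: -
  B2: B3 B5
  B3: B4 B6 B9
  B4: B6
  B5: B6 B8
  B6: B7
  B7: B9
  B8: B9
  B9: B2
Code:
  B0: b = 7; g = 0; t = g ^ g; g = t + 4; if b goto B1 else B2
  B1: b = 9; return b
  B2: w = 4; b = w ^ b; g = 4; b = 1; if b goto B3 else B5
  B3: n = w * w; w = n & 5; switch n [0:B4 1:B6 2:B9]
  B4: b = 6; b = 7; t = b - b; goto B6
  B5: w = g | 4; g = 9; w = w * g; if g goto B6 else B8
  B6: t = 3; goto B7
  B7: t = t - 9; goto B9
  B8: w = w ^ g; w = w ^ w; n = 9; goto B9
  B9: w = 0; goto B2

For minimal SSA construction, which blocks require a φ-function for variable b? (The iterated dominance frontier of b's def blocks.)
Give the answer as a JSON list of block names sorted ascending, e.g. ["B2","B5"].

Answer: ["B2", "B6", "B9"]

Working:
idom tree: B1←B0 B2←B0 B3←B2 B4←B3 B5←B2 B6←B2 B7←B6 B8←B5 B9←B2
Join-block Dom:
  B2: preds {B0,B9}: {B0} ∩ {B0,B2,B9} = {B0}; idom=B0
  B6: preds {B3,B4,B5}: {B0,B2,B3} ∩ {B0,B2,B3,B4} ∩ {B0,B2,B5} = {B0,B2}; idom=B2
  B9: preds {B3,B7,B8}: {B0,B2,B3} ∩ {B0,B2,B6,B7} ∩ {B0,B2,B5,B8} = {B0,B2}; idom=B2

DF derivation:
  B2←B0: walk · to B0
  B2←B9: walk B9→B2 to B0
  B6←B3: walk B3 to B2
  B6←B4: walk B4→B3 to B2
  B6←B5: walk B5 to B2
  B9←B3: walk B3 to B2
  B9←B7: walk B7→B6 to B2
  B9←B8: walk B8→B5 to B2
  DF(B0)=∅
  DF(B1)=∅
  DF(B2)={B2}
  DF(B3)={B6,B9}
  DF(B4)={B6}
  DF(B5)={B6,B9}
  DF(B6)={B9}
  DF(B7)={B9}
  DF(B8)={B9}
  DF(B9)={B2}

φ for b: defs {B0,B1,B2,B4}
  DF⁺ = {B2,B6,B9}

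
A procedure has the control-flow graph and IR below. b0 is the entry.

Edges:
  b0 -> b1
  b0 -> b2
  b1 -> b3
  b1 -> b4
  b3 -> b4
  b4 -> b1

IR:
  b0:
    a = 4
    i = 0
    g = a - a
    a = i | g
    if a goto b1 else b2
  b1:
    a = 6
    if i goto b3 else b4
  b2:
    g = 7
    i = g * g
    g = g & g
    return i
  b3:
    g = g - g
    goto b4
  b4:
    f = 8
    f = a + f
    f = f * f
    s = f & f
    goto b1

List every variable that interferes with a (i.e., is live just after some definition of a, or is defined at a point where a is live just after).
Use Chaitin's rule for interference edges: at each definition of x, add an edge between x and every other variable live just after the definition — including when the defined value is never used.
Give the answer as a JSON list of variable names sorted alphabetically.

Answer: ["f", "g", "i"]

Analysis:
Block summaries:
  b0: def={a,g,i} ue=∅
  b1: def={a} ue={i}
  b2: def={g,i} ue=∅
  b3: def={g} ue={g}
  b4: def={f,s} ue={a}

Backward fixpoint:
  b0: in=∅ out={g,i}
  b1: in={g,i} out={a,g,i}
  b2: in=∅ out=∅
  b3: in={a,g,i} out={a,g,i}
  b4: in={a,g,i} out={g,i}

Interfere edges:
  a↔{f,g,i}
  f↔{a,g,i}
  g↔{a,f,i,s}
  i↔{a,f,g,s}
  s↔{g,i}

N(a) = ["f", "g", "i"]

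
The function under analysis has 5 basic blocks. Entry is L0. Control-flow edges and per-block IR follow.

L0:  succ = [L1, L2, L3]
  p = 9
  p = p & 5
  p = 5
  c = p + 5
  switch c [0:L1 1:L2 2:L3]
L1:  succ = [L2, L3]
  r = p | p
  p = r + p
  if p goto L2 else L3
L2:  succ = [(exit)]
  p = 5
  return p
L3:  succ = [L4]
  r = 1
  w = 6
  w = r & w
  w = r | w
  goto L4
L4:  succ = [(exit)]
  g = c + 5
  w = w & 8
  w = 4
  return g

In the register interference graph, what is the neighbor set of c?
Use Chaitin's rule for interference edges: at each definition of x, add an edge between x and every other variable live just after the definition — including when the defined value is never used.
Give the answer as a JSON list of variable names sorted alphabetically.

Answer: ["p", "r", "w"]

Analysis:
Per-block:
  L0 def {c,p} use ∅
  L1 def {p,r} use {p}
  L2 def {p} use ∅
  L3 def {r,w} use ∅
  L4 def {g,w} use {c,w}

Backward fixpoint:
  L0 li=∅ lo={c,p}
  L1 li={c,p} lo={c}
  L2 li=∅ lo=∅
  L3 li={c} lo={c,w}
  L4 li={c,w} lo=∅

Interfere edges:
  c↔{p,r,w}
  g↔{w}
  p↔{c,r}
  r↔{c,p,w}
  w↔{c,g,r}

N(c) = ["p", "r", "w"]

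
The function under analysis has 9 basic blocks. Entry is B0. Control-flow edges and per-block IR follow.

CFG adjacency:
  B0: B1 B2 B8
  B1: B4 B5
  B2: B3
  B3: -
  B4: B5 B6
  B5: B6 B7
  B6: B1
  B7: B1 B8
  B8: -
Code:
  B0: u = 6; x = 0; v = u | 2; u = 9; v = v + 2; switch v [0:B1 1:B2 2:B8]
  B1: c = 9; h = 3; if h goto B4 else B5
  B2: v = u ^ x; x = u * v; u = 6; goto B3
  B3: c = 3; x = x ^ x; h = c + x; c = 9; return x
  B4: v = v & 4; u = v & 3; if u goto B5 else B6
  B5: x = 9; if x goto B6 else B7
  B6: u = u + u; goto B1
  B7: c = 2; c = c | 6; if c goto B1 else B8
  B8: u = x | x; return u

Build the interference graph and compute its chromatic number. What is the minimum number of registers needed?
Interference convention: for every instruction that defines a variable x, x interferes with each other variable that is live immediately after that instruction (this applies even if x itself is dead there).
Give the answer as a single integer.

Answer: 4

Derivation:
def/use:
  B0: {u,v,x} / ∅
  B1: {c,h} / ∅
  B2: {u,v,x} / {u,x}
  B3: {c,h,x} / {x}
  B4: {u,v} / {v}
  B5: {x} / ∅
  B6: {u} / {u}
  B7: {c} / ∅
  B8: {u} / {x}

Backward fixpoint:
  B0: in=∅ out={u,v,x}
  B1: in={u,v} out={u,v}
  B2: in={u,x} out={x}
  B3: in={x} out=∅
  B4: in={v} out={u,v}
  B5: in={u,v} out={u,v,x}
  B6: in={u,v} out={u,v}
  B7: in={u,v,x} out={u,v,x}
  B8: in={x} out=∅

Interference:
  c — {u,v,x}
  h — {u,v,x}
  u — {c,h,v,x}
  v — {c,h,u,x}
  x — {c,h,u,v}

Registers:
  {c,u,v,x} pairwise interfere (4-clique) ⇒ χ ≥ 4
  assign c→r3 h→r3 u→r0 v→r1 x→r2 — no edge inside a register ⇒ χ ≤ 4
  χ = 4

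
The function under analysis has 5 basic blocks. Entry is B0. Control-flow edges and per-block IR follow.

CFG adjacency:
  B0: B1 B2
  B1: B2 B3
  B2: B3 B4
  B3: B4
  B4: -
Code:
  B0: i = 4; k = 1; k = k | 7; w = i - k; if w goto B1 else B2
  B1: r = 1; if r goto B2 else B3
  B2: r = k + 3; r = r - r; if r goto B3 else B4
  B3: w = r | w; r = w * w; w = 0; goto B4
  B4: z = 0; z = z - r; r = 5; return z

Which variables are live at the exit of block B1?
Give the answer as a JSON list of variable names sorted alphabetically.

Block summaries:
  B0: {i,k,w} / ∅
  B1: {r} / ∅
  B2: {r} / {k}
  B3: {r,w} / {r,w}
  B4: {r,z} / {r}

Backward fixpoint:
  B0: in=∅ out={k,w}
  B1: in={k,w} out={k,r,w}
  B2: in={k,w} out={r,w}
  B3: in={r,w} out={r}
  B4: in={r} out=∅

live-out(B1) = ["k", "r", "w"]

Answer: ["k", "r", "w"]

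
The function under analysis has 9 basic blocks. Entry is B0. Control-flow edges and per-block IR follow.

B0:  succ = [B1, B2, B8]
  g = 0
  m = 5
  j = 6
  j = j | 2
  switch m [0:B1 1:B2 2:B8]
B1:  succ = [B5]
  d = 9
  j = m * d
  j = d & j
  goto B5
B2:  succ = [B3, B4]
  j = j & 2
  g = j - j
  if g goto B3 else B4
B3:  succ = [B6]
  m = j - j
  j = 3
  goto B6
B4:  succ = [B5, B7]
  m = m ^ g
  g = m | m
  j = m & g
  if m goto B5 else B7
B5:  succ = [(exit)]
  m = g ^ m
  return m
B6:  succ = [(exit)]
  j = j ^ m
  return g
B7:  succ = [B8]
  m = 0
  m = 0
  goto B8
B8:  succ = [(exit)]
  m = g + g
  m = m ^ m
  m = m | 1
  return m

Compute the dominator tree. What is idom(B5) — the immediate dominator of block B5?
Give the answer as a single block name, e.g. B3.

Answer: B0

Derivation:
idom tree: B1←B0 B2←B0 B3←B2 B4←B2 B5←B0 B6←B3 B7←B4 B8←B0
Join-block Dom:
  B5: preds {B1,B4}: {B0,B1} ∩ {B0,B2,B4} = {B0}; idom=B0
  B8: preds {B0,B7}: {B0} ∩ {B0,B2,B4,B7} = {B0}; idom=B0

idom(B5) = B0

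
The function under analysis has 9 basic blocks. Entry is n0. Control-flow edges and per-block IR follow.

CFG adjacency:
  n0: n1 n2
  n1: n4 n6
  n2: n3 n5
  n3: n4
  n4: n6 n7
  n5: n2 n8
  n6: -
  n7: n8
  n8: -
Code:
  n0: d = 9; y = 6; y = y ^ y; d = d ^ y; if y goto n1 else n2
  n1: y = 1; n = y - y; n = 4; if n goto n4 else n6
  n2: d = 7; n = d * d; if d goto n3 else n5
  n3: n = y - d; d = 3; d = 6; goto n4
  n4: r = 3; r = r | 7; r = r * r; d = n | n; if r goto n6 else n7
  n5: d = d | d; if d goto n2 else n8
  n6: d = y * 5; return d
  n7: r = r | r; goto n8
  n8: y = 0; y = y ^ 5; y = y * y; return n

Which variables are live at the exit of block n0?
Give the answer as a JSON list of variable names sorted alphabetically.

Answer: ["y"]

Working:
def/use:
  n0 def {d,y} use ∅
  n1 def {n,y} use ∅
  n2 def {d,n} use ∅
  n3 def {d,n} use {d,y}
  n4 def {d,r} use {n}
  n5 def {d} use {d}
  n6 def {d} use {y}
  n7 def {r} use {r}
  n8 def {y} use {n}

Liveness:
  n0: in=∅ out={y}
  n1: in=∅ out={n,y}
  n2: in={y} out={d,n,y}
  n3: in={d,y} out={n,y}
  n4: in={n,y} out={n,r,y}
  n5: in={d,n,y} out={n,y}
  n6: in={y} out=∅
  n7: in={n,r} out={n}
  n8: in={n} out=∅

live-out(n0) = ["y"]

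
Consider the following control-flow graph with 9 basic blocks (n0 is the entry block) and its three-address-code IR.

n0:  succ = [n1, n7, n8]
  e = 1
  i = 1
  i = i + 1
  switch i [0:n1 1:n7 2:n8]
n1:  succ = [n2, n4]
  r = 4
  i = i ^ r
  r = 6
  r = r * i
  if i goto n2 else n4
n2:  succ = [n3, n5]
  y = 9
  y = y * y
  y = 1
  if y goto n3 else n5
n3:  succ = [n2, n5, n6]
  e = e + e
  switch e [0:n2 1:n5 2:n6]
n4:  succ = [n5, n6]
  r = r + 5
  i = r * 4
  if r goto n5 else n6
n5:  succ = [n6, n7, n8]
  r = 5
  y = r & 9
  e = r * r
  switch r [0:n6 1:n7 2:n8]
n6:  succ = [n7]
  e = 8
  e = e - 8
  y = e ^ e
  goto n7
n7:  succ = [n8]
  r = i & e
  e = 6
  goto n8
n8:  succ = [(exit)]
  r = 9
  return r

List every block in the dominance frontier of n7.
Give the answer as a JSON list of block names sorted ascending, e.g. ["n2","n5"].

Answer: ["n8"]

Derivation:
idom tree: n1←n0 n2←n1 n3←n2 n4←n1 n5←n1 n6←n1 n7←n0 n8←n0
Dom∩ at merges:
  n2: preds {n1,n3}: {n0,n1} ∩ {n0,n1,n2,n3} = {n0,n1}; idom=n1
  n5: preds {n2,n3,n4}: {n0,n1,n2} ∩ {n0,n1,n2,n3} ∩ {n0,n1,n4} = {n0,n1}; idom=n1
  n6: preds {n3,n4,n5}: {n0,n1,n2,n3} ∩ {n0,n1,n4} ∩ {n0,n1,n5} = {n0,n1}; idom=n1
  n7: preds {n0,n5,n6}: {n0} ∩ {n0,n1,n5} ∩ {n0,n1,n6} = {n0}; idom=n0
  n8: preds {n0,n5,n7}: {n0} ∩ {n0,n1,n5} ∩ {n0,n7} = {n0}; idom=n0

Frontier:
  join n2 pred n1: · stop@n1
  join n2 pred n3: n3→n2 stop@n1
  join n5 pred n2: n2 stop@n1
  join n5 pred n3: n3→n2 stop@n1
  join n5 pred n4: n4 stop@n1
  join n6 pred n3: n3→n2 stop@n1
  join n6 pred n4: n4 stop@n1
  join n6 pred n5: n5 stop@n1
  join n7 pred n0: · stop@n0
  join n7 pred n5: n5→n1 stop@n0
  join n7 pred n6: n6→n1 stop@n0
  join n8 pred n0: · stop@n0
  join n8 pred n5: n5→n1 stop@n0
  join n8 pred n7: n7 stop@n0
  n0 → ∅
  n1 → {n7,n8}
  n2 → {n2,n5,n6}
  n3 → {n2,n5,n6}
  n4 → {n5,n6}
  n5 → {n6,n7,n8}
  n6 → {n7}
  n7 → {n8}
  n8 → ∅

DF(n7) = ["n8"]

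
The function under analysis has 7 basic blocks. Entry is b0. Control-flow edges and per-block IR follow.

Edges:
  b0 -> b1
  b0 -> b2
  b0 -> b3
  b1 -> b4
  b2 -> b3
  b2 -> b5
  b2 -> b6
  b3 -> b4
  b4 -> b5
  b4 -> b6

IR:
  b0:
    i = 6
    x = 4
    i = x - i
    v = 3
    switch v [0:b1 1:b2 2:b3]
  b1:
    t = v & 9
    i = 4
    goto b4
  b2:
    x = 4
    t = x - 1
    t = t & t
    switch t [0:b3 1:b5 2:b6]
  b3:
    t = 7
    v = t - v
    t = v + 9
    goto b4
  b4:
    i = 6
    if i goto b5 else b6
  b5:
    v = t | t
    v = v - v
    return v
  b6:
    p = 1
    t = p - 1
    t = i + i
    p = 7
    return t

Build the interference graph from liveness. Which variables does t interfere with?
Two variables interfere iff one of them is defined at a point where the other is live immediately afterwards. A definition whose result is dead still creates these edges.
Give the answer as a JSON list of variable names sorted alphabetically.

Answer: ["i", "p", "v"]

Analysis:
def/use:
  b0: def={i,v,x} ue=∅
  b1: def={i,t} ue={v}
  b2: def={t,x} ue=∅
  b3: def={t,v} ue={v}
  b4: def={i} ue=∅
  b5: def={v} ue={t}
  b6: def={p,t} ue={i}

Live sets:
  b0 li=∅ lo={i,v}
  b1 li={v} lo={t}
  b2 li={i,v} lo={i,t,v}
  b3 li={v} lo={t}
  b4 li={t} lo={i,t}
  b5 li={t} lo=∅
  b6 li={i} lo=∅

Interference:
  i — {p,t,v,x}
  p — {i,t}
  t — {i,p,v}
  v — {i,t,x}
  x — {i,v}

N(t) = ["i", "p", "v"]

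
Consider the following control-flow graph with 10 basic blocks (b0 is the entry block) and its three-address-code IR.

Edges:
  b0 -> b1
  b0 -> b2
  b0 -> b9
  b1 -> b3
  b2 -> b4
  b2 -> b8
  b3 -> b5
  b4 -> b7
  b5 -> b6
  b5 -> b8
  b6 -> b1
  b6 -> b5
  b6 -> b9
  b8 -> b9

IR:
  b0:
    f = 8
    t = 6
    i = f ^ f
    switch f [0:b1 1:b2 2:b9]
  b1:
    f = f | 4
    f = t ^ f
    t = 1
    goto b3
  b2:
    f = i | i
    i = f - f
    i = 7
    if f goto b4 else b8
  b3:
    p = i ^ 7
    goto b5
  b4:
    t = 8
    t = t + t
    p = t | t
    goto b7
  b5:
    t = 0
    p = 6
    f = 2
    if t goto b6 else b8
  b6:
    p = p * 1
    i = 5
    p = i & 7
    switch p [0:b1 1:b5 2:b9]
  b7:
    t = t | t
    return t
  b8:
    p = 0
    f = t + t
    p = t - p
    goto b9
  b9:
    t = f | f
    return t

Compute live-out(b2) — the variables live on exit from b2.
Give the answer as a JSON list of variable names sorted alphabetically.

Per-block:
  b0: {f,i,t} / ∅
  b1: {f,t} / {f,t}
  b2: {f,i} / {i}
  b3: {p} / {i}
  b4: {p,t} / ∅
  b5: {f,p,t} / ∅
  b6: {i,p} / {p}
  b7: {t} / {t}
  b8: {f,p} / {t}
  b9: {t} / {f}

Backward fixpoint:
  live b0: ∅→{f,i,t}
  live b1: {f,i,t}→{i}
  live b2: {i,t}→{t}
  live b3: {i}→∅
  live b4: ∅→{t}
  live b5: ∅→{f,p,t}
  live b6: {f,p,t}→{f,i,t}
  live b7: {t}→∅
  live b8: {t}→{f}
  live b9: {f}→∅

live-out(b2) = ["t"]

Answer: ["t"]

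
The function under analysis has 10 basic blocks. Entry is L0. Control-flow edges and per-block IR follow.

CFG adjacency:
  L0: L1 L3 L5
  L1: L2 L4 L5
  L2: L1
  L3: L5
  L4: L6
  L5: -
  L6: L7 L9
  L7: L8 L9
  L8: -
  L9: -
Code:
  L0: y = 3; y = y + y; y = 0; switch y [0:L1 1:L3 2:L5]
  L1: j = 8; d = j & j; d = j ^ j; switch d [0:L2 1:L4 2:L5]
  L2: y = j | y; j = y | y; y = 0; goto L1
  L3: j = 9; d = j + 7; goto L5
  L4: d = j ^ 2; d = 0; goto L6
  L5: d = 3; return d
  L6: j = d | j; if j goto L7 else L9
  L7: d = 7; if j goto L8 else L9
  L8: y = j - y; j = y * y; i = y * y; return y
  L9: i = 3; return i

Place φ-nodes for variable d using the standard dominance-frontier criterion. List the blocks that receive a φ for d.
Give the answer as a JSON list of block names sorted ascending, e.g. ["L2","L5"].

Answer: ["L1", "L5", "L9"]

Analysis:
idom tree: L1←L0 L2←L1 L3←L0 L4←L1 L5←L0 L6←L4 L7←L6 L8←L7 L9←L6
Join-block Dom:
  L1: preds {L0,L2}: {L0} ∩ {L0,L1,L2} = {L0}; idom=L0
  L5: preds {L0,L1,L3}: {L0} ∩ {L0,L1} ∩ {L0,L3} = {L0}; idom=L0
  L9: preds {L6,L7}: {L0,L1,L4,L6} ∩ {L0,L1,L4,L6,L7} = {L0,L1,L4,L6}; idom=L6

DF derivation:
  L1←L0: walk · to L0
  L1←L2: walk L2→L1 to L0
  L5←L0: walk · to L0
  L5←L1: walk L1 to L0
  L5←L3: walk L3 to L0
  L9←L6: walk · to L6
  L9←L7: walk L7 to L6
  L0: DF=∅
  L1: DF={L1,L5}
  L2: DF={L1}
  L3: DF={L5}
  L4: DF=∅
  L5: DF=∅
  L6: DF=∅
  L7: DF={L9}
  L8: DF=∅
  L9: DF=∅

φ for d: defs {L1,L3,L4,L5,L7}
  DF⁺ = {L1,L5,L9}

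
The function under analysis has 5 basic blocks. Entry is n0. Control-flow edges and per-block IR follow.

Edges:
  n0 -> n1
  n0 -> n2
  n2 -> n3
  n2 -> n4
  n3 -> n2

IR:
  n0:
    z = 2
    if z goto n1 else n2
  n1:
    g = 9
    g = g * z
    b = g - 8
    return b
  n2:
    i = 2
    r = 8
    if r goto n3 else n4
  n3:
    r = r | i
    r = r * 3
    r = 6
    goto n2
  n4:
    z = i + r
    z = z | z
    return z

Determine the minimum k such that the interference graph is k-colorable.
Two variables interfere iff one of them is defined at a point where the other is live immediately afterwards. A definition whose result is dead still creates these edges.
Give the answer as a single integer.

def/use:
  n0: def={z} ue=∅
  n1: def={b,g} ue={z}
  n2: def={i,r} ue=∅
  n3: def={r} ue={i,r}
  n4: def={z} ue={i,r}

Live sets:
  n0: in=∅ out={z}
  n1: in={z} out=∅
  n2: in=∅ out={i,r}
  n3: in={i,r} out=∅
  n4: in={i,r} out=∅

Conflict graph:
  b — ∅
  g — {z}
  i — {r}
  r — {i}
  z — {g}

Chromatic number:
  clique {g,z} ⇒ need ≥ 2
  assign b→R0 g→R0 i→R0 r→R1 z→R1 — no edge inside a register ⇒ χ ≤ 2
  χ = 2

Answer: 2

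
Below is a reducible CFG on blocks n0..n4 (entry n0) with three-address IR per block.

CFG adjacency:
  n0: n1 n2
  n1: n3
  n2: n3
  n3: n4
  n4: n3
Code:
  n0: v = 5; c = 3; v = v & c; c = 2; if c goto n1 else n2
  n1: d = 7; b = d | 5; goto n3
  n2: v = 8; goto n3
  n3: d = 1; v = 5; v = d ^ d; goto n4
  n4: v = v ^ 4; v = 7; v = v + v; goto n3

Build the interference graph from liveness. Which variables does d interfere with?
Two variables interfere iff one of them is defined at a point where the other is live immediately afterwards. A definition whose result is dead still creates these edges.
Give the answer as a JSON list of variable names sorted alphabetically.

Answer: ["v"]

Working:
def/use:
  n0: def={c,v} ue=∅
  n1: def={b,d} ue=∅
  n2: def={v} ue=∅
  n3: def={d,v} ue=∅
  n4: def={v} ue={v}

Backward fixpoint:
  n0: in=∅ out=∅
  n1: in=∅ out=∅
  n2: in=∅ out=∅
  n3: in=∅ out={v}
  n4: in={v} out=∅

Interfere edges:
  b↔∅
  c↔{v}
  d↔{v}
  v↔{c,d}

N(d) = ["v"]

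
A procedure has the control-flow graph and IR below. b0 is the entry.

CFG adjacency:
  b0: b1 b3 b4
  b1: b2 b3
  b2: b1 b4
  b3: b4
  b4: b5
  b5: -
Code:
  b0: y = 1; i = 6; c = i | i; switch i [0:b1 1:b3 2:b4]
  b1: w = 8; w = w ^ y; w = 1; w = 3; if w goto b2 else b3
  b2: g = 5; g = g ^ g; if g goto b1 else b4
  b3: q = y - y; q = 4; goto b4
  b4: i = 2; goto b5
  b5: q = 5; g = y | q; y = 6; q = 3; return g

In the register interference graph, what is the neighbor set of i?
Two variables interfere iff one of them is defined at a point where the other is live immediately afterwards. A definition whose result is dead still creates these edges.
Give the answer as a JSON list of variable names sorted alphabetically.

Answer: ["c", "y"]

Working:
def/use:
  b0 def {c,i,y} use ∅
  b1 def {w} use {y}
  b2 def {g} use ∅
  b3 def {q} use {y}
  b4 def {i} use ∅
  b5 def {g,q,y} use {y}

Backward fixpoint:
  live b0: ∅→{y}
  live b1: {y}→{y}
  live b2: {y}→{y}
  live b3: {y}→{y}
  live b4: {y}→{y}
  live b5: {y}→∅

Conflict graph:
  c: {i,y}
  g: {q,y}
  i: {c,y}
  q: {g,y}
  w: {y}
  y: {c,g,i,q,w}

N(i) = ["c", "y"]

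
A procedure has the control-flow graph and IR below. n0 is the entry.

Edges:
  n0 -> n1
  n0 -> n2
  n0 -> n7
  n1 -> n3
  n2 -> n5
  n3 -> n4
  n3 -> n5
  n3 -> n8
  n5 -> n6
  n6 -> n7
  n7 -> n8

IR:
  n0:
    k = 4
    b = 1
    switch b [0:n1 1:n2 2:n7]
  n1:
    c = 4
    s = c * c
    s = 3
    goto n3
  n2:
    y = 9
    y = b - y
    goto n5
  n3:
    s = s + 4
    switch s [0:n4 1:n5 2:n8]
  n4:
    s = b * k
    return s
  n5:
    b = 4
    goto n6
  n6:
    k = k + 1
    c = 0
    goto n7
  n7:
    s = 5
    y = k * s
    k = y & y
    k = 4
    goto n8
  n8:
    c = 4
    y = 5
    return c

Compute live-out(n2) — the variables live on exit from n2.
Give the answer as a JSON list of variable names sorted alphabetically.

def/use:
  n0 def {b,k} use ∅
  n1 def {c,s} use ∅
  n2 def {y} use {b}
  n3 def {s} use {s}
  n4 def {s} use {b,k}
  n5 def {b} use ∅
  n6 def {c,k} use {k}
  n7 def {k,s,y} use {k}
  n8 def {c,y} use ∅

Live sets:
  n0 li=∅ lo={b,k}
  n1 li={b,k} lo={b,k,s}
  n2 li={b,k} lo={k}
  n3 li={b,k,s} lo={b,k}
  n4 li={b,k} lo=∅
  n5 li={k} lo={k}
  n6 li={k} lo={k}
  n7 li={k} lo=∅
  n8 li=∅ lo=∅

live-out(n2) = ["k"]

Answer: ["k"]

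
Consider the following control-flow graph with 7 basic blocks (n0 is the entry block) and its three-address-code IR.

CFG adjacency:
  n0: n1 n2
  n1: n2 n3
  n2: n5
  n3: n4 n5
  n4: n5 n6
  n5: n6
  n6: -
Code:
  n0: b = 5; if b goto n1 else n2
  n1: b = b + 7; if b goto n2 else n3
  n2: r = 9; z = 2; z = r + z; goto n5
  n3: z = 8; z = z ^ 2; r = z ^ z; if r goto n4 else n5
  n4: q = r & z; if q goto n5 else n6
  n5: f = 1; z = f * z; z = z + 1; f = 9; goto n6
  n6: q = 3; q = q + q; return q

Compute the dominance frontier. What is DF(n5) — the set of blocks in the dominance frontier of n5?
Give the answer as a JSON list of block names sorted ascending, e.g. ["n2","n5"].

Answer: ["n6"]

Working:
idom tree: n1←n0 n2←n0 n3←n1 n4←n3 n5←n0 n6←n0
Dom∩ at merges:
  n2: preds {n0,n1}: {n0} ∩ {n0,n1} = {n0}; idom=n0
  n5: preds {n2,n3,n4}: {n0,n2} ∩ {n0,n1,n3} ∩ {n0,n1,n3,n4} = {n0}; idom=n0
  n6: preds {n4,n5}: {n0,n1,n3,n4} ∩ {n0,n5} = {n0}; idom=n0

DF walk-up:
  n2←n0: walk · to n0
  n2←n1: walk n1 to n0
  n5←n2: walk n2 to n0
  n5←n3: walk n3→n1 to n0
  n5←n4: walk n4→n3→n1 to n0
  n6←n4: walk n4→n3→n1 to n0
  n6←n5: walk n5 to n0
  n0: DF=∅
  n1: DF={n2,n5,n6}
  n2: DF={n5}
  n3: DF={n5,n6}
  n4: DF={n5,n6}
  n5: DF={n6}
  n6: DF=∅

DF(n5) = ["n6"]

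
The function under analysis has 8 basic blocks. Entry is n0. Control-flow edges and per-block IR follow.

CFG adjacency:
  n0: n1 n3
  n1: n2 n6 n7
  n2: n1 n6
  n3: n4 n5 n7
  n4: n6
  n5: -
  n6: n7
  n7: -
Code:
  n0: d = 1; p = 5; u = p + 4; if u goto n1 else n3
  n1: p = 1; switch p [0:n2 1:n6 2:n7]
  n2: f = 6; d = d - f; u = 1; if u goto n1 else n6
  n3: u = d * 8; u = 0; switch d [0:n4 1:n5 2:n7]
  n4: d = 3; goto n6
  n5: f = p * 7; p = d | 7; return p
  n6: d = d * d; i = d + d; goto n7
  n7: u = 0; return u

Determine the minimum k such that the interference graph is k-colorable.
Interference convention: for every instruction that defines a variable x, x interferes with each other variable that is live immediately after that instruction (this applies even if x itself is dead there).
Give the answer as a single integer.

Answer: 3

Working:
Per-block:
  n0 def {d,p,u} use ∅
  n1 def {p} use ∅
  n2 def {d,f,u} use {d}
  n3 def {u} use {d}
  n4 def {d} use ∅
  n5 def {f,p} use {d,p}
  n6 def {d,i} use {d}
  n7 def {u} use ∅

Live sets:
  n0 li=∅ lo={d,p}
  n1 li={d} lo={d}
  n2 li={d} lo={d}
  n3 li={d,p} lo={d,p}
  n4 li=∅ lo={d}
  n5 li={d,p} lo=∅
  n6 li={d} lo=∅
  n7 li=∅ lo=∅

Interference:
  d: {f,p,u}
  f: {d}
  i: ∅
  p: {d,u}
  u: {d,p}

Registers:
  clique {d,p,u} ⇒ need ≥ 3
  3-colouring: r0={d,i}  r1={f,p}  r2={u}
  χ = 3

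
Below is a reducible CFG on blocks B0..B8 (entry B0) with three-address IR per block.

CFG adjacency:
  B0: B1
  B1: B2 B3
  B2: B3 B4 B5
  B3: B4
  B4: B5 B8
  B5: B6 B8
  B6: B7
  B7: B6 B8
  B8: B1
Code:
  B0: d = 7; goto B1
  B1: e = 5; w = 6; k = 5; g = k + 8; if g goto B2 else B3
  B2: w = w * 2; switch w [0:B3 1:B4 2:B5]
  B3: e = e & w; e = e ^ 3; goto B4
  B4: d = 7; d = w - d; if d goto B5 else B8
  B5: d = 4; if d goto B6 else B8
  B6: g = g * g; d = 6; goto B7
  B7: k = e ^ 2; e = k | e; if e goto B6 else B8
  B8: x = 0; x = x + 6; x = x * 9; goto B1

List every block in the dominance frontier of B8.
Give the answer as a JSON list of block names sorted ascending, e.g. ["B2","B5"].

idom tree: B1←B0 B2←B1 B3←B1 B4←B1 B5←B1 B6←B5 B7←B6 B8←B1
Dom at joins:
  B1: preds {B0,B8}: {B0} ∩ {B0,B1,B8} = {B0}; idom=B0
  B3: preds {B1,B2}: {B0,B1} ∩ {B0,B1,B2} = {B0,B1}; idom=B1
  B4: preds {B2,B3}: {B0,B1,B2} ∩ {B0,B1,B3} = {B0,B1}; idom=B1
  B5: preds {B2,B4}: {B0,B1,B2} ∩ {B0,B1,B4} = {B0,B1}; idom=B1
  B6: preds {B5,B7}: {B0,B1,B5} ∩ {B0,B1,B5,B6,B7} = {B0,B1,B5}; idom=B5
  B8: preds {B4,B5,B7}: {B0,B1,B4} ∩ {B0,B1,B5} ∩ {B0,B1,B5,B6,B7} = {B0,B1}; idom=B1

DF walk-up:
  join B1 pred B0: · stop@B0
  join B1 pred B8: B8→B1 stop@B0
  join B3 pred B1: · stop@B1
  join B3 pred B2: B2 stop@B1
  join B4 pred B2: B2 stop@B1
  join B4 pred B3: B3 stop@B1
  join B5 pred B2: B2 stop@B1
  join B5 pred B4: B4 stop@B1
  join B6 pred B5: · stop@B5
  join B6 pred B7: B7→B6 stop@B5
  join B8 pred B4: B4 stop@B1
  join B8 pred B5: B5 stop@B1
  join B8 pred B7: B7→B6→B5 stop@B1
  B0 → ∅
  B1 → {B1}
  B2 → {B3,B4,B5}
  B3 → {B4}
  B4 → {B5,B8}
  B5 → {B8}
  B6 → {B6,B8}
  B7 → {B6,B8}
  B8 → {B1}

DF(B8) = ["B1"]

Answer: ["B1"]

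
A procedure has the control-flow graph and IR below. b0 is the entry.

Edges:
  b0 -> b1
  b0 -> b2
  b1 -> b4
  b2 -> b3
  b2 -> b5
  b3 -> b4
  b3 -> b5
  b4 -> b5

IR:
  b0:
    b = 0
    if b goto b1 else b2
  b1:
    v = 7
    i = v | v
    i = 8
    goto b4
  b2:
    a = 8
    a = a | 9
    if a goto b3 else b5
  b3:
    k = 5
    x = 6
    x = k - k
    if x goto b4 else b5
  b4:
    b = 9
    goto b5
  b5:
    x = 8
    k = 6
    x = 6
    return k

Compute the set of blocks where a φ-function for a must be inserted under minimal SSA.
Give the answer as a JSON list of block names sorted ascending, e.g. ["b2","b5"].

idom tree: b1←b0 b2←b0 b3←b2 b4←b0 b5←b0
Join-block Dom:
  b4: preds {b1,b3}: {b0,b1} ∩ {b0,b2,b3} = {b0}; idom=b0
  b5: preds {b2,b3,b4}: {b0,b2} ∩ {b0,b2,b3} ∩ {b0,b4} = {b0}; idom=b0

DF walk-up:
  b4←b1: walk b1 to b0
  b4←b3: walk b3→b2 to b0
  b5←b2: walk b2 to b0
  b5←b3: walk b3→b2 to b0
  b5←b4: walk b4 to b0
  b0 → ∅
  b1 → {b4}
  b2 → {b4,b5}
  b3 → {b4,b5}
  b4 → {b5}
  b5 → ∅

φ for a: defs {b2}
  DF⁺ = {b4,b5}

Answer: ["b4", "b5"]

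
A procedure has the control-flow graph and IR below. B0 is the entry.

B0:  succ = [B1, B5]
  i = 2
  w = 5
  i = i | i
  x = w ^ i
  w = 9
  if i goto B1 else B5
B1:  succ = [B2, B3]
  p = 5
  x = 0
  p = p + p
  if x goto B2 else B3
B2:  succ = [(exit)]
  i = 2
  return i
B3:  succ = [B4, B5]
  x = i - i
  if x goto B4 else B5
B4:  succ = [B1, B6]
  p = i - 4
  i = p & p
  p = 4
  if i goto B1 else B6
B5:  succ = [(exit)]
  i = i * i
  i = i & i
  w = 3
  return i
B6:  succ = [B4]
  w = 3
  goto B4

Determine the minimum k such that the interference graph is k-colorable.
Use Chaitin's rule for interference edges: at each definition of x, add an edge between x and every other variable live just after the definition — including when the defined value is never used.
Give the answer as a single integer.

def/use:
  B0 def {i,w,x} use ∅
  B1 def {p,x} use ∅
  B2 def {i} use ∅
  B3 def {x} use {i}
  B4 def {i,p} use {i}
  B5 def {i,w} use {i}
  B6 def {w} use ∅

Liveness:
  B0 li=∅ lo={i}
  B1 li={i} lo={i}
  B2 li=∅ lo=∅
  B3 li={i} lo={i}
  B4 li={i} lo={i}
  B5 li={i} lo=∅
  B6 li={i} lo={i}

Interfere edges:
  i↔{p,w,x}
  p↔{i,x}
  w↔{i}
  x↔{i,p}

Registers:
  clique {i,p,x} ⇒ need ≥ 3
  assign i→R0 p→R1 w→R1 x→R2 — no edge inside a register ⇒ χ ≤ 3
  χ = 3

Answer: 3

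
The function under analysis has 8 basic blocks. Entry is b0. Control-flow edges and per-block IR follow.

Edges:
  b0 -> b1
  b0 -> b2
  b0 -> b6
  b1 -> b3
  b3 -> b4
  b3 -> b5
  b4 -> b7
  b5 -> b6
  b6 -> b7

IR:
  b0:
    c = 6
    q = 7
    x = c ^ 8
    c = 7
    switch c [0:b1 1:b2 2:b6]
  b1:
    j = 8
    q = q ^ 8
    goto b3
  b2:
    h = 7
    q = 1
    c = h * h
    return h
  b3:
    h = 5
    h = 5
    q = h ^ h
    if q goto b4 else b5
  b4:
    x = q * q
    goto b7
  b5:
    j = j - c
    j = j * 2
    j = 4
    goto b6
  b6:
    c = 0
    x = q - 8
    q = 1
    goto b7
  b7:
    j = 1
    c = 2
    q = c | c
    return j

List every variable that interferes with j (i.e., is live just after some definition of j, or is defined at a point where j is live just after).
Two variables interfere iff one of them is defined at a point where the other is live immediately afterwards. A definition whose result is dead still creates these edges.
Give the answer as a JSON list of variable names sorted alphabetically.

Answer: ["c", "h", "q"]

Analysis:
Block summaries:
  b0 def {c,q,x} use ∅
  b1 def {j,q} use {q}
  b2 def {c,h,q} use ∅
  b3 def {h,q} use ∅
  b4 def {x} use {q}
  b5 def {j} use {c,j}
  b6 def {c,q,x} use {q}
  b7 def {c,j,q} use ∅

Liveness:
  b0 li=∅ lo={c,q}
  b1 li={c,q} lo={c,j}
  b2 li=∅ lo=∅
  b3 li={c,j} lo={c,j,q}
  b4 li={q} lo=∅
  b5 li={c,j,q} lo={q}
  b6 li={q} lo=∅
  b7 li=∅ lo=∅

Interference:
  c — {h,j,q}
  h — {c,j,q}
  j — {c,h,q}
  q — {c,h,j,x}
  x — {q}

N(j) = ["c", "h", "q"]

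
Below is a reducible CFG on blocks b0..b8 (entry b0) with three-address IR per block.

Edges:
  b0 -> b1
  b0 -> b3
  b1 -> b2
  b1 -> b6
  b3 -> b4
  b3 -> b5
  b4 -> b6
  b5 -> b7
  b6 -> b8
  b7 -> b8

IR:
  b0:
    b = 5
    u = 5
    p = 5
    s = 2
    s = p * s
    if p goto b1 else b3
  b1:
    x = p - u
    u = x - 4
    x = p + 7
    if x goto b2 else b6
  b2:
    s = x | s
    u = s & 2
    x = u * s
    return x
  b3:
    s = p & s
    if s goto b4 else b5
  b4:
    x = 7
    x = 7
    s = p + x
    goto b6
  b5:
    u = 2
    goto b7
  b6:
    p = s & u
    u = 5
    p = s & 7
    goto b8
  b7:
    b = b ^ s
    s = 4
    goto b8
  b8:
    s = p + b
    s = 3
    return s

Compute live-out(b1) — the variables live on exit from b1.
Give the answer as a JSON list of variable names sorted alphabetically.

Per-block:
  b0: def={b,p,s,u} ue=∅
  b1: def={u,x} ue={p,u}
  b2: def={s,u,x} ue={s,x}
  b3: def={s} ue={p,s}
  b4: def={s,x} ue={p}
  b5: def={u} ue=∅
  b6: def={p,u} ue={s,u}
  b7: def={b,s} ue={b,s}
  b8: def={s} ue={b,p}

Liveness:
  b0: in=∅ out={b,p,s,u}
  b1: in={b,p,s,u} out={b,s,u,x}
  b2: in={s,x} out=∅
  b3: in={b,p,s,u} out={b,p,s,u}
  b4: in={b,p,u} out={b,s,u}
  b5: in={b,p,s} out={b,p,s}
  b6: in={b,s,u} out={b,p}
  b7: in={b,p,s} out={b,p}
  b8: in={b,p} out=∅

live-out(b1) = ["b", "s", "u", "x"]

Answer: ["b", "s", "u", "x"]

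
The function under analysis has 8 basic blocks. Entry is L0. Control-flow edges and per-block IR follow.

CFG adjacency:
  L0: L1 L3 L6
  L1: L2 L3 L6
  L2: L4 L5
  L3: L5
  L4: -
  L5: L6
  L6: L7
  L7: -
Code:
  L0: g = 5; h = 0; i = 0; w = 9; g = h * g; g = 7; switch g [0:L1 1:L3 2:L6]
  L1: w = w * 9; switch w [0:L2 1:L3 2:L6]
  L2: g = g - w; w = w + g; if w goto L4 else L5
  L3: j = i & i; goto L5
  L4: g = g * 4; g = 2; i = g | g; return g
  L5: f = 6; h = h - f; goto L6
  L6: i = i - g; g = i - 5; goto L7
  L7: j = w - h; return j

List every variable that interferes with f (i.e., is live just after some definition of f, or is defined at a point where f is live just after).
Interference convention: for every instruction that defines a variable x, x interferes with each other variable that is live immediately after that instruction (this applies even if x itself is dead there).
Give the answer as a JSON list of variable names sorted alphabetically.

Block summaries:
  L0: def={g,h,i,w} ue=∅
  L1: def={w} ue={w}
  L2: def={g,w} ue={g,w}
  L3: def={j} ue={i}
  L4: def={g,i} ue={g}
  L5: def={f,h} ue={h}
  L6: def={g,i} ue={g,i}
  L7: def={j} ue={h,w}

Live sets:
  live L0: ∅→{g,h,i,w}
  live L1: {g,h,i,w}→{g,h,i,w}
  live L2: {g,h,i,w}→{g,h,i,w}
  live L3: {g,h,i,w}→{g,h,i,w}
  live L4: {g}→∅
  live L5: {g,h,i,w}→{g,h,i,w}
  live L6: {g,h,i,w}→{h,w}
  live L7: {h,w}→∅

Interfere edges:
  f↔{g,h,i,w}
  g↔{f,h,i,j,w}
  h↔{f,g,i,j,w}
  i↔{f,g,h,j,w}
  j↔{g,h,i,w}
  w↔{f,g,h,i,j}

N(f) = ["g", "h", "i", "w"]

Answer: ["g", "h", "i", "w"]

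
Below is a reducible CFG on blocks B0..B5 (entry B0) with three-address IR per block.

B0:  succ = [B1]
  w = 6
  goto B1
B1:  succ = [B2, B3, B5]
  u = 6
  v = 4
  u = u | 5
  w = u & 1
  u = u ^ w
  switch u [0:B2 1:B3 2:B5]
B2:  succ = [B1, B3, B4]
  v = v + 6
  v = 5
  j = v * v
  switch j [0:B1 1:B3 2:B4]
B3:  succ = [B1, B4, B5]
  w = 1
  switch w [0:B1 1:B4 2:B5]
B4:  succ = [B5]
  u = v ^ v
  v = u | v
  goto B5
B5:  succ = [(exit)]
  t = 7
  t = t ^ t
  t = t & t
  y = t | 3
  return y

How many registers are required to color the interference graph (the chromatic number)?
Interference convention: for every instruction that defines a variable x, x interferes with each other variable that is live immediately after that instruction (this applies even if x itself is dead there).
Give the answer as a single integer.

Block summaries:
  B0: def={w} ue=∅
  B1: def={u,v,w} ue=∅
  B2: def={j,v} ue={v}
  B3: def={w} ue=∅
  B4: def={u,v} ue={v}
  B5: def={t,y} ue=∅

Live sets:
  B0 li=∅ lo=∅
  B1 li=∅ lo={v}
  B2 li={v} lo={v}
  B3 li={v} lo={v}
  B4 li={v} lo=∅
  B5 li=∅ lo=∅

Conflict graph:
  j — {v}
  t — ∅
  u — {v,w}
  v — {j,u,w}
  w — {u,v}
  y — ∅

Registers:
  lower bound: {u,v,w} mutually conflict ⇒ χ ≥ 3
  assign j→c1 t→c0 u→c1 v→c0 w→c2 y→c0 — no edge inside a register ⇒ χ ≤ 3
  χ = 3

Answer: 3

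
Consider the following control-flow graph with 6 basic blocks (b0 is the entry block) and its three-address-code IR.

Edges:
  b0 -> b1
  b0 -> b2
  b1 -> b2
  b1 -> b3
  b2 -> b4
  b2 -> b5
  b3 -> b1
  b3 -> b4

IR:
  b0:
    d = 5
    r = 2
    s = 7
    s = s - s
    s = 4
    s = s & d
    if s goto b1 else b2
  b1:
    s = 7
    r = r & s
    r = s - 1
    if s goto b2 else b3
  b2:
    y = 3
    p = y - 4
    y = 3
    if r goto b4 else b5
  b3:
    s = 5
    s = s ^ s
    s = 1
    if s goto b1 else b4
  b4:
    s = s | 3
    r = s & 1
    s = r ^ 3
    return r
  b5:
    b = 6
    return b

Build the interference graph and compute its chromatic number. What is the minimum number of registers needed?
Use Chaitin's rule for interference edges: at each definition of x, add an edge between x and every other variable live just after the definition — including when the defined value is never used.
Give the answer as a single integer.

Block summaries:
  b0: {d,r,s} / ∅
  b1: {r,s} / {r}
  b2: {p,y} / {r}
  b3: {s} / ∅
  b4: {r,s} / {s}
  b5: {b} / ∅

Backward fixpoint:
  b0 li=∅ lo={r,s}
  b1 li={r} lo={r,s}
  b2 li={r,s} lo={s}
  b3 li={r} lo={r,s}
  b4 li={s} lo=∅
  b5 li=∅ lo=∅

Interference:
  b↔∅
  d↔{r,s}
  p↔{r,s}
  r↔{d,p,s,y}
  s↔{d,p,r,y}
  y↔{r,s}

Chromatic number:
  lower bound: {d,r,s} mutually conflict ⇒ χ ≥ 3
  3-colouring: R0={b,r}  R1={s}  R2={d,p,y}
  χ = 3

Answer: 3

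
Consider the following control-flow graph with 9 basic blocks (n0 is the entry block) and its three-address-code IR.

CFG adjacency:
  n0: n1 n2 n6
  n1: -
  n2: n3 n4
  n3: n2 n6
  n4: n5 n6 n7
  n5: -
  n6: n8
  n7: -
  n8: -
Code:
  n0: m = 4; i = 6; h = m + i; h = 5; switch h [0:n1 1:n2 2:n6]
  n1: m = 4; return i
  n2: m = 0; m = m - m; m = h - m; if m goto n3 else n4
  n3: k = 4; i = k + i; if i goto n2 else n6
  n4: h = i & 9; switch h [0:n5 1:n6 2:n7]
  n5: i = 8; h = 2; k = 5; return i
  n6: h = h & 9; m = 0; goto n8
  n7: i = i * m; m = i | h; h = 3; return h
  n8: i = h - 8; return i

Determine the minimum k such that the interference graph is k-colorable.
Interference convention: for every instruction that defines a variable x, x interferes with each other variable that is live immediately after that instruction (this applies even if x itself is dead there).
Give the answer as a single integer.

Answer: 3

Working:
Per-block:
  n0: {h,i,m} / ∅
  n1: {m} / {i}
  n2: {m} / {h}
  n3: {i,k} / {i}
  n4: {h} / {i}
  n5: {h,i,k} / ∅
  n6: {h,m} / {h}
  n7: {h,i,m} / {h,i,m}
  n8: {i} / {h}

Backward fixpoint:
  n0 li=∅ lo={h,i}
  n1 li={i} lo=∅
  n2 li={h,i} lo={h,i,m}
  n3 li={h,i} lo={h,i}
  n4 li={i,m} lo={h,i,m}
  n5 li=∅ lo=∅
  n6 li={h} lo={h}
  n7 li={h,i,m} lo=∅
  n8 li={h} lo=∅

Interfere edges:
  h↔{i,k,m}
  i↔{h,k,m}
  k↔{h,i}
  m↔{h,i}

Colouring:
  clique {h,i,k} ⇒ need ≥ 3
  assign h→R0 i→R1 k→R2 m→R2 — no edge inside a register ⇒ χ ≤ 3
  χ = 3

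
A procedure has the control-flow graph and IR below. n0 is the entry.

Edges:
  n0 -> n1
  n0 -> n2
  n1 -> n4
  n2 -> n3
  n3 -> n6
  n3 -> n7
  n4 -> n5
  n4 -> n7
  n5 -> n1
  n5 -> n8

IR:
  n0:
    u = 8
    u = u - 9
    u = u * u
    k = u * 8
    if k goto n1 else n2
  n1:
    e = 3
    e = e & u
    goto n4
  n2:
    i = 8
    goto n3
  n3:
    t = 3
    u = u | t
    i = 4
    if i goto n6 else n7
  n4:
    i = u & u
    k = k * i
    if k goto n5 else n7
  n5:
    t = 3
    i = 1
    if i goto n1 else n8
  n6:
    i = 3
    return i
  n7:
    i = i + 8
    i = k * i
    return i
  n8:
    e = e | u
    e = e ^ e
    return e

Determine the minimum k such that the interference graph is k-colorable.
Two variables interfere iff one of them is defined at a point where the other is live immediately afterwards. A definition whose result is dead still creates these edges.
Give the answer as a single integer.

Answer: 4

Derivation:
Per-block:
  n0 def {k,u} use ∅
  n1 def {e} use {u}
  n2 def {i} use ∅
  n3 def {i,t,u} use {u}
  n4 def {i,k} use {k,u}
  n5 def {i,t} use ∅
  n6 def {i} use ∅
  n7 def {i} use {i,k}
  n8 def {e} use {e,u}

Backward fixpoint:
  n0: in=∅ out={k,u}
  n1: in={k,u} out={e,k,u}
  n2: in={k,u} out={k,u}
  n3: in={k,u} out={i,k}
  n4: in={e,k,u} out={e,i,k,u}
  n5: in={e,k,u} out={e,k,u}
  n6: in=∅ out=∅
  n7: in={i,k} out=∅
  n8: in={e,u} out=∅

Interference:
  e: {i,k,t,u}
  i: {e,k,u}
  k: {e,i,t,u}
  t: {e,k,u}
  u: {e,i,k,t}

Chromatic number:
  clique {e,i,k,u} ⇒ need ≥ 4
  4-colouring: R0={e}  R1={k}  R2={u}  R3={i,t}
  χ = 4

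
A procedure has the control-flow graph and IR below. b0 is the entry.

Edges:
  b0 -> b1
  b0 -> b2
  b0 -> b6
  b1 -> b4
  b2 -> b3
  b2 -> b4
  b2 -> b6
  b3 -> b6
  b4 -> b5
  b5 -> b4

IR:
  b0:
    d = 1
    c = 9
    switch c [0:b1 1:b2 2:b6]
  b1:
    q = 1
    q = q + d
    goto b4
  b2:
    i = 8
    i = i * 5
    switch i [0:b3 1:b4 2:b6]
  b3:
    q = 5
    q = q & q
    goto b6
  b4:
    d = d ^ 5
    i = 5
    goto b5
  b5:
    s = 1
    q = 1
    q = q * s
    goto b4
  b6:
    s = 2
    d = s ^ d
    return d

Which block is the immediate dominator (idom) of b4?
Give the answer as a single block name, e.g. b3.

Answer: b0

Working:
idom tree: b1←b0 b2←b0 b3←b2 b4←b0 b5←b4 b6←b0
Dom∩ at merges:
  b4: preds {b1,b2,b5}: {b0,b1} ∩ {b0,b2} ∩ {b0,b4,b5} = {b0}; idom=b0
  b6: preds {b0,b2,b3}: {b0} ∩ {b0,b2} ∩ {b0,b2,b3} = {b0}; idom=b0

idom(b4) = b0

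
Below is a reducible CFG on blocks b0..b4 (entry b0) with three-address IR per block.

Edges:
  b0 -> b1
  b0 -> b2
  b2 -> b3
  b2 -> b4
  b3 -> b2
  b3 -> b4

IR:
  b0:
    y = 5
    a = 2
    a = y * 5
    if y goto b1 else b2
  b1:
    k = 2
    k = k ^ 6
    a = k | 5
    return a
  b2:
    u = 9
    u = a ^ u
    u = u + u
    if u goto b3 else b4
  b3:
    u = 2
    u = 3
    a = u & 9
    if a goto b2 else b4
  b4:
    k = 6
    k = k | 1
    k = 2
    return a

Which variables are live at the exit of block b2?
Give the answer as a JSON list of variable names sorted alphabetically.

Answer: ["a"]

Working:
Per-block:
  b0: {a,y} / ∅
  b1: {a,k} / ∅
  b2: {u} / {a}
  b3: {a,u} / ∅
  b4: {k} / {a}

Live sets:
  b0 li=∅ lo={a}
  b1 li=∅ lo=∅
  b2 li={a} lo={a}
  b3 li=∅ lo={a}
  b4 li={a} lo=∅

live-out(b2) = ["a"]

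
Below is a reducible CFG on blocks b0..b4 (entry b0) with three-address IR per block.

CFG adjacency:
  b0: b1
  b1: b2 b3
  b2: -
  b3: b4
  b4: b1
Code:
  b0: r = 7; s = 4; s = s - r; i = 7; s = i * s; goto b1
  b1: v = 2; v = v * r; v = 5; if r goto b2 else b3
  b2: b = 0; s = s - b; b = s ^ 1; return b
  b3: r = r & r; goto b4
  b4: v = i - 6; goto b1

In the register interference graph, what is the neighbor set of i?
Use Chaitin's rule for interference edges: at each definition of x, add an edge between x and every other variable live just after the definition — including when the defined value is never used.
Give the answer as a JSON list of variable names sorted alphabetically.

def/use:
  b0 def {i,r,s} use ∅
  b1 def {v} use {r}
  b2 def {b,s} use {s}
  b3 def {r} use {r}
  b4 def {v} use {i}

Live sets:
  live b0: ∅→{i,r,s}
  live b1: {i,r,s}→{i,r,s}
  live b2: {s}→∅
  live b3: {i,r,s}→{i,r,s}
  live b4: {i,r,s}→{i,r,s}

Interfere edges:
  b: {s}
  i: {r,s,v}
  r: {i,s,v}
  s: {b,i,r,v}
  v: {i,r,s}

N(i) = ["r", "s", "v"]

Answer: ["r", "s", "v"]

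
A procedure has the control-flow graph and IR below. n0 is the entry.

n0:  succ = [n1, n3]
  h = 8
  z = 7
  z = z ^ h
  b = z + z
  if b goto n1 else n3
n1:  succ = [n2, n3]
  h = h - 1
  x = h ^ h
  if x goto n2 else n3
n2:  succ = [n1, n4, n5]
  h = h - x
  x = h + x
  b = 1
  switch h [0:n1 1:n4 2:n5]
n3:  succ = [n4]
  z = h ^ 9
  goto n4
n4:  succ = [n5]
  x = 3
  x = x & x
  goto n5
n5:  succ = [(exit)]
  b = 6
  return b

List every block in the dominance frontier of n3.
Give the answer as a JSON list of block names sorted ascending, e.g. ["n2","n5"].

idom tree: n1←n0 n2←n1 n3←n0 n4←n0 n5←n0
Dom at joins:
  n1: preds {n0,n2}: {n0} ∩ {n0,n1,n2} = {n0}; idom=n0
  n3: preds {n0,n1}: {n0} ∩ {n0,n1} = {n0}; idom=n0
  n4: preds {n2,n3}: {n0,n1,n2} ∩ {n0,n3} = {n0}; idom=n0
  n5: preds {n2,n4}: {n0,n1,n2} ∩ {n0,n4} = {n0}; idom=n0

Frontier:
  join n1 pred n0: · stop@n0
  join n1 pred n2: n2→n1 stop@n0
  join n3 pred n0: · stop@n0
  join n3 pred n1: n1 stop@n0
  join n4 pred n2: n2→n1 stop@n0
  join n4 pred n3: n3 stop@n0
  join n5 pred n2: n2→n1 stop@n0
  join n5 pred n4: n4 stop@n0
  DF(n0)=∅
  DF(n1)={n1,n3,n4,n5}
  DF(n2)={n1,n4,n5}
  DF(n3)={n4}
  DF(n4)={n5}
  DF(n5)=∅

DF(n3) = ["n4"]

Answer: ["n4"]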